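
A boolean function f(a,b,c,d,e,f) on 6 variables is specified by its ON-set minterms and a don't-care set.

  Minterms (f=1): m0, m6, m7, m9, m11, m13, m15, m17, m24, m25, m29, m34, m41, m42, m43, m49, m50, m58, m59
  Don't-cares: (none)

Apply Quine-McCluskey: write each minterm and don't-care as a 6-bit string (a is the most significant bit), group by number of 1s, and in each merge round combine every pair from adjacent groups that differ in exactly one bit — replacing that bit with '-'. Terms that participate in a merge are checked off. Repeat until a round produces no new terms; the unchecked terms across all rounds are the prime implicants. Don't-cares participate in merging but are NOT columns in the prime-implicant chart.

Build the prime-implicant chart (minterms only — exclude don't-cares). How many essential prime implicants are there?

size-2^0 implicants → 000000  000110(✓)  000111(✓)  001001(✓)  001011(✓)  001101(✓)  001111(✓)  010001(✓)  011000(✓)  011001(✓)  011101(✓)  100010(✓)  101001(✓)  101010(✓)  101011(✓)  110001(✓)  110010(✓)  111010(✓)  111011(✓)
size-2^1 implicants → -01001(✓)  -01011(✓)  -10001  0-1001(✓)  0-1101(✓)  00-111  00011-  001-01(✓)  001-11(✓)  0010-1(✓)  0011-1(✓)  01-001  011-01(✓)  01100-  1-0010(✓)  1-1010(✓)  1-1011(✓)  10-010(✓)  1010-1(✓)  10101-(✓)  11-010(✓)  11101-(✓)
size-2^2 implicants → -010-1  0-1-01  001--1  1--010  1-101-
Unchecked terms (primes): -010-1, -10001, 0-1-01, 00-111, 000000, 00011-, 001--1, 01-001, 01100-, 1--010, 1-101-
Minterm coverage:
  m0 ⊆ 000000 [E]
  m6 ⊆ 00011- [E]
  m7 ⊆ 00-111,00011-
  m9 ⊆ -010-1,0-1-01,001--1
  m11 ⊆ -010-1,001--1
  m13 ⊆ 0-1-01,001--1
  m15 ⊆ 00-111,001--1
  m17 ⊆ -10001,01-001
  m24 ⊆ 01100- [E]
  m25 ⊆ 0-1-01,01-001,01100-
  m29 ⊆ 0-1-01 [E]
  m34 ⊆ 1--010 [E]
  m41 ⊆ -010-1 [E]
  m42 ⊆ 1--010,1-101-
  m43 ⊆ -010-1,1-101-
  m49 ⊆ -10001 [E]
  m50 ⊆ 1--010 [E]
  m58 ⊆ 1--010,1-101-
  m59 ⊆ 1-101- [E]
E = {-010-1, -10001, 0-1-01, 000000, 00011-, 01100-, 1--010, 1-101-}

8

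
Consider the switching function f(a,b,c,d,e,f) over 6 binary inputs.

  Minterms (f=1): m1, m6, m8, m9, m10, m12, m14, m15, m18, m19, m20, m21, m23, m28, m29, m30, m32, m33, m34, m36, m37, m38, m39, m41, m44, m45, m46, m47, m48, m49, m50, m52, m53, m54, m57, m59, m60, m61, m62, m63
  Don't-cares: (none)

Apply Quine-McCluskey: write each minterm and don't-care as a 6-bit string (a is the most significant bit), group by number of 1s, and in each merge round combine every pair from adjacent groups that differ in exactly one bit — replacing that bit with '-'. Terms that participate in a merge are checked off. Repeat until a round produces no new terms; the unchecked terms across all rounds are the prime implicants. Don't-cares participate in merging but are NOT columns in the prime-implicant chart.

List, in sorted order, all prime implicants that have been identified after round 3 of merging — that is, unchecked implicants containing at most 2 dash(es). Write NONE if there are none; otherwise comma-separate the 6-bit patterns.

Round 0: 000001✓ 000110✓ 001000✓ 001001✓ 001010✓ 001100✓ 001110✓ 001111✓ 010010✓ 010011✓ 010100✓ 010101✓ 010111✓ 011100✓ 011101✓ 011110✓ 100000✓ 100001✓ 100010✓ 100100✓ 100101✓ 100110✓ 100111✓ 101001✓ 101100✓ 101101✓ 101110✓ 101111✓ 110000✓ 110001✓ 110010✓ 110100✓ 110101✓ 110110✓ 111001✓ 111011✓ 111100✓ 111101✓ 111110✓ 111111✓
Round 1: -00001✓ -00110✓ -01001✓ -01100✓ -01110✓ -01111✓ -10010 -10100✓ -10101✓ -11100✓ -11101✓ -11110✓ 0-1100✓ 0-1110✓ 00-001✓ 00-110✓ 001-00✓ 001-10✓ 0010-0✓ 00100- 0011-0✓ 00111-✓ 01-100✓ 01-101✓ 010-11 01001- 0101-1 01010-✓ 0111-0✓ 01110-✓ 1-0000✓ 1-0001✓ 1-0010✓ 1-0100✓ 1-0101✓ 1-0110✓ 1-1001✓ 1-1100✓ 1-1101✓ 1-1110✓ 1-1111✓ 10-001✓ 10-100✓ 10-101✓ 10-110✓ 10-111✓ 100-00✓ 100-01✓ 100-10✓ 1000-0✓ 10000-✓ 1001-0✓ 1001-1✓ 10010-✓ 10011-✓ 101-01✓ 1011-0✓ 1011-1✓ 10110-✓ 10111-✓ 11-001✓ 11-100✓ 11-101✓ 11-110✓ 110-00✓ 110-01✓ 110-10✓ 1100-0✓ 11000-✓ 1101-0✓ 11010-✓ 111-01✓ 111-11✓ 1110-1✓ 1111-0✓ 1111-1✓ 11110-✓ 11111-✓
Round 2: --1100✓ --1110✓ -0-001 -0-110 -011-0✓ -0111- -1-100✓ -1-101✓ -1010-✓ -111-0✓ -1110-✓ 0-11-0✓ 001--0 01-10-✓ 1--001✓ 1--100✓ 1--101✓ 1--110✓ 1-0-00✓ 1-0-01✓ 1-0-10✓ 1-00-0✓ 1-000-✓ 1-01-0✓ 1-010-✓ 1-1-01✓ 1-11-0✓ 1-11-1✓ 1-110-✓ 1-111-✓ 10--01✓ 10-1-0✓ 10-1-1✓ 10-10-✓ 10-11-✓ 100--0✓ 100-0-✓ 1001--✓ 1011--✓ 11--01✓ 11-1-0✓ 11-10-✓ 110--0✓ 110-0-✓ 111--1 1111--✓
Round 3: --11-0 -1-10- 1---01 1--1-0 1--10- 1-0--0 1-0-0- 1-11-- 10-1--
PIs = {--11-0, -0-001, -0-110, -0111-, -1-10-, -10010, 001--0, 00100-, 010-11, 01001-, 0101-1, 1---01, 1--1-0, 1--10-, 1-0--0, 1-0-0-, 1-11--, 10-1--, 111--1}

-0-001, -0-110, -0111-, -10010, 001--0, 00100-, 010-11, 01001-, 0101-1, 111--1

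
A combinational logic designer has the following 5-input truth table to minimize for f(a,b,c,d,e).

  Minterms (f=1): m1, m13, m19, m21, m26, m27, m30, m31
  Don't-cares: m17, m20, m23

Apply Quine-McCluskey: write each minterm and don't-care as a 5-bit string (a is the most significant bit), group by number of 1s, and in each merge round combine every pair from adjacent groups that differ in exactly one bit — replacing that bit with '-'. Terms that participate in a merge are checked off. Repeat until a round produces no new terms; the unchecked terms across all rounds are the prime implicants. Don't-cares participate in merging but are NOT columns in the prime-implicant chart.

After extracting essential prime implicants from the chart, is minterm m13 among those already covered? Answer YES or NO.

Round 0: 00001✓ 01101 10001✓ 10011✓ 10100✓ 10101✓ 10111✓ 11010✓ 11011✓ 11110✓ 11111✓
Round 1: -0001 1-011✓ 1-111✓ 10-01✓ 10-11✓ 100-1✓ 101-1✓ 1010- 11-10✓ 11-11✓ 1101-✓ 1111-✓
Round 2: 1--11 10--1 11-1-
PIs = {-0001, 01101, 1--11, 10--1, 1010-, 11-1-}
Coverage chart:
  m1: -0001 ←essential
  m13: 01101 ←essential
  m19: 1--11,10--1
  m21: 10--1,1010-
  m26: 11-1- ←essential
  m27: 1--11,11-1-
  m30: 11-1- ←essential
  m31: 1--11,11-1-
Essential: -0001, 01101, 11-1-

YES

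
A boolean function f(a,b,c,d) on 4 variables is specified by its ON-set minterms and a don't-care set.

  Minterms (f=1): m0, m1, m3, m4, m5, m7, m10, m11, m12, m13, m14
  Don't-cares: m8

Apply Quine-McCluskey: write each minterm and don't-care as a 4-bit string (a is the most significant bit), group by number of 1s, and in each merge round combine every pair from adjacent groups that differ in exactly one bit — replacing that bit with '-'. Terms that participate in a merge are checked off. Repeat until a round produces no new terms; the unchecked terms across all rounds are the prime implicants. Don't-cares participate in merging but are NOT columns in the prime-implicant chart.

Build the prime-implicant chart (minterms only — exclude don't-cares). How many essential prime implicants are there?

Round 0: 0000✓ 0001✓ 0011✓ 0100✓ 0101✓ 0111✓ 1000✓ 1010✓ 1011✓ 1100✓ 1101✓ 1110✓
Round 1: -000✓ -011 -100✓ -101✓ 0-00✓ 0-01✓ 0-11✓ 00-1✓ 000-✓ 01-1✓ 010-✓ 1-00✓ 1-10✓ 10-0✓ 101- 11-0✓ 110-✓
Round 2: --00 -10- 0--1 0-0- 1--0
PIs = {--00, -011, -10-, 0--1, 0-0-, 1--0, 101-}
Coverage chart:
  m0: --00,0-0-
  m1: 0--1,0-0-
  m3: -011,0--1
  m4: --00,-10-,0-0-
  m5: -10-,0--1,0-0-
  m7: 0--1 ←essential
  m10: 1--0,101-
  m11: -011,101-
  m12: --00,-10-,1--0
  m13: -10- ←essential
  m14: 1--0 ←essential
Essential: -10-, 0--1, 1--0

3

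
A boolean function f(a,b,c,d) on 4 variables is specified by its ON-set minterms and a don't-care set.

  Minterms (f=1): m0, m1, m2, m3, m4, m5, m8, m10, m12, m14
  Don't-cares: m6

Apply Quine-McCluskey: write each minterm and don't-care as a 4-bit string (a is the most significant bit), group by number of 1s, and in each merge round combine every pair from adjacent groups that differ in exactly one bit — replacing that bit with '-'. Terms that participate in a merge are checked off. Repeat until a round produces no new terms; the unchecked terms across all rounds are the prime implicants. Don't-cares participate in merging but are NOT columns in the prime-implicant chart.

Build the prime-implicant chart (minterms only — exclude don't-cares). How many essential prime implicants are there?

size-2^0 implicants → 0000(✓)  0001(✓)  0010(✓)  0011(✓)  0100(✓)  0101(✓)  0110(✓)  1000(✓)  1010(✓)  1100(✓)  1110(✓)
size-2^1 implicants → -000(✓)  -010(✓)  -100(✓)  -110(✓)  0-00(✓)  0-01(✓)  0-10(✓)  00-0(✓)  00-1(✓)  000-(✓)  001-(✓)  01-0(✓)  010-(✓)  1-00(✓)  1-10(✓)  10-0(✓)  11-0(✓)
size-2^2 implicants → --00(✓)  --10(✓)  -0-0(✓)  -1-0(✓)  0--0(✓)  0-0-  00--  1--0(✓)
size-2^3 implicants → ---0
Unchecked terms (primes): ---0, 0-0-, 00--
Minterm coverage:
  m0 ⊆ ---0,0-0-,00--
  m1 ⊆ 0-0-,00--
  m2 ⊆ ---0,00--
  m3 ⊆ 00-- [E]
  m4 ⊆ ---0,0-0-
  m5 ⊆ 0-0- [E]
  m8 ⊆ ---0 [E]
  m10 ⊆ ---0 [E]
  m12 ⊆ ---0 [E]
  m14 ⊆ ---0 [E]
E = {---0, 0-0-, 00--}

3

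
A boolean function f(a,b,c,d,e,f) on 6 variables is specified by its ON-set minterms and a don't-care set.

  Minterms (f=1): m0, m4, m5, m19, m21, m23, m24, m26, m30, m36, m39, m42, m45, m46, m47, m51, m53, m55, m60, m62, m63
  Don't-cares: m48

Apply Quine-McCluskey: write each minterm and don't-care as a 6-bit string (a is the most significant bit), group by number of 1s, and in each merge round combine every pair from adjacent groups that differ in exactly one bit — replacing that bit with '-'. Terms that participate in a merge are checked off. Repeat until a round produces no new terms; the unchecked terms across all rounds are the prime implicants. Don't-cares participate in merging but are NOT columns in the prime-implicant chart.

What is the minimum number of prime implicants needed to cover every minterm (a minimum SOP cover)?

11

Round 0: 000000✓ 000100✓ 000101✓ 010011✓ 010101✓ 010111✓ 011000✓ 011010✓ 011110✓ 100100✓ 100111✓ 101010✓ 101101✓ 101110✓ 101111✓ 110000 110011✓ 110101✓ 110111✓ 111100✓ 111110✓ 111111✓
Round 1: -00100 -10011✓ -10101✓ -10111✓ -11110 0-0101 000-00 00010- 010-11✓ 0101-1✓ 011-10 0110-0 1-0111✓ 1-1110✓ 1-1111✓ 10-111✓ 101-10 1011-1 10111-✓ 11-111✓ 110-11✓ 1101-1✓ 1111-0 11111-✓
Round 2: -10-11 -101-1 1--111 1-111-
PIs = {-00100, -10-11, -101-1, -11110, 0-0101, 000-00, 00010-, 011-10, 0110-0, 1--111, 1-111-, 101-10, 1011-1, 110000, 1111-0}
Coverage chart:
  m0: 000-00 ←essential
  m4: -00100,000-00,00010-
  m5: 0-0101,00010-
  m19: -10-11 ←essential
  m21: -101-1,0-0101
  m23: -10-11,-101-1
  m24: 0110-0 ←essential
  m26: 011-10,0110-0
  m30: -11110,011-10
  m36: -00100 ←essential
  m39: 1--111 ←essential
  m42: 101-10 ←essential
  m45: 1011-1 ←essential
  m46: 1-111-,101-10
  m47: 1--111,1-111-,1011-1
  m51: -10-11 ←essential
  m53: -101-1 ←essential
  m55: -10-11,-101-1,1--111
  m60: 1111-0 ←essential
  m62: -11110,1-111-,1111-0
  m63: 1--111,1-111-
Essential: -00100, -10-11, -101-1, 000-00, 0110-0, 1--111, 101-10, 1011-1, 1111-0
Petrick residual → -11110, 0-0101
Min cover (11 terms): b'c'de'f' + bc'ef + bc'df + bcdef' + a'c'de'f + a'b'c'e'f' + a'bcd'f' + adef + ab'cef' + ab'cdf + abcdf'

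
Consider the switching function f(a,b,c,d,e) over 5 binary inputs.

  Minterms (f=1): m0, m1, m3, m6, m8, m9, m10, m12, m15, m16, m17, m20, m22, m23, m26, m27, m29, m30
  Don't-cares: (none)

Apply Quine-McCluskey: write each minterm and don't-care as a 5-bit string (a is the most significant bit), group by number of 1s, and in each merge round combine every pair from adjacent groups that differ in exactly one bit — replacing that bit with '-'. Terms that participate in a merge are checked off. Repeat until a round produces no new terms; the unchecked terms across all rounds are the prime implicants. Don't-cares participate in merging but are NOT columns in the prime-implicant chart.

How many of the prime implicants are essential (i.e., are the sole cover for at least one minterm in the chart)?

Round 0: 00000✓ 00001✓ 00011✓ 00110✓ 01000✓ 01001✓ 01010✓ 01100✓ 01111 10000✓ 10001✓ 10100✓ 10110✓ 10111✓ 11010✓ 11011✓ 11101 11110✓
Round 1: -0000✓ -0001✓ -0110 -1010 0-000✓ 0-001✓ 000-1 0000-✓ 01-00 010-0 0100-✓ 1-110 10-00 1000-✓ 101-0 1011- 11-10 1101-
Round 2: -000- 0-00-
PIs = {-000-, -0110, -1010, 0-00-, 000-1, 01-00, 010-0, 01111, 1-110, 10-00, 101-0, 1011-, 11-10, 1101-, 11101}
Coverage chart:
  m0: -000-,0-00-
  m1: -000-,0-00-,000-1
  m3: 000-1 ←essential
  m6: -0110 ←essential
  m8: 0-00-,01-00,010-0
  m9: 0-00- ←essential
  m10: -1010,010-0
  m12: 01-00 ←essential
  m15: 01111 ←essential
  m16: -000-,10-00
  m17: -000- ←essential
  m20: 10-00,101-0
  m22: -0110,1-110,101-0,1011-
  m23: 1011- ←essential
  m26: -1010,11-10,1101-
  m27: 1101- ←essential
  m29: 11101 ←essential
  m30: 1-110,11-10
Essential: -000-, -0110, 0-00-, 000-1, 01-00, 01111, 1011-, 1101-, 11101

9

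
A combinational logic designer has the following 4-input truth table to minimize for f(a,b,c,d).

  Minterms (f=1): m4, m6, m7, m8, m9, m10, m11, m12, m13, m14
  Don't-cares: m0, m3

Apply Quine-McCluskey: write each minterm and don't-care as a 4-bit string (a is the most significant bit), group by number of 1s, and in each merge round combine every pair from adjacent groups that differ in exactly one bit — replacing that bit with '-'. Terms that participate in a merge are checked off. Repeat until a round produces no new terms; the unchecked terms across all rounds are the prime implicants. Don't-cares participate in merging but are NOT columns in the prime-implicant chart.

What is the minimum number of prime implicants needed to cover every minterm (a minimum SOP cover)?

[col 0] 0000*, 0011*, 0100*, 0110*, 0111*, 1000*, 1001*, 1010*, 1011*, 1100*, 1101*, 1110*
[col 1] -000*, -011, -100*, -110*, 0-00*, 0-11, 01-0*, 011-, 1-00*, 1-01*, 1-10*, 10-0*, 10-1*, 100-*, 101-*, 11-0*, 110-*
[col 2] --00, -1-0, 1--0, 1-0-, 10--
Prime implicants: --00, -011, -1-0, 0-11, 011-, 1--0, 1-0-, 10--
PI chart (minterm → PIs covering it):
  4 | --00,-1-0
  6 | -1-0,011-
  7 | 0-11,011-
  8 | --00,1--0,1-0-,10--
  9 | 1-0-,10--
  10 | 1--0,10--
  11 | -011,10--
  12 | --00,-1-0,1--0,1-0-
  13 | 1-0-  (sole → essential)
  14 | -1-0,1--0
Essential prime implicants: 1-0-
Petrick residual → -1-0, 0-11, 10--
Minimum SOP uses 4 PIs: bd' + a'cd + ac' + ab'

4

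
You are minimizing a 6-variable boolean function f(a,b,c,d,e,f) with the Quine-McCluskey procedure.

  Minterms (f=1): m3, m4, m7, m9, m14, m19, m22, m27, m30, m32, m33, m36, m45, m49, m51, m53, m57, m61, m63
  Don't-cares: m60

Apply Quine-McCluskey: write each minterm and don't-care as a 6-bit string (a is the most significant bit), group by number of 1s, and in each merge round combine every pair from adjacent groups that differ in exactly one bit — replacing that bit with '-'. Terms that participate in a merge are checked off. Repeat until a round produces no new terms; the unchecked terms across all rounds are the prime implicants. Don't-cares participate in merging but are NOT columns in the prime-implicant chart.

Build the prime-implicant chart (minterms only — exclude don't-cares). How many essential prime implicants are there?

Round 0: 000011✓ 000100✓ 000111✓ 001001 001110✓ 010011✓ 010110✓ 011011✓ 011110✓ 100000✓ 100001✓ 100100✓ 101101✓ 110001✓ 110011✓ 110101✓ 111001✓ 111100✓ 111101✓ 111111✓
Round 1: -00100 -10011 0-0011 0-1110 000-11 01-011 01-110 1-0001 1-1101 100-00 10000- 11-001✓ 11-101✓ 110-01✓ 1100-1 111-01✓ 1111-1 11110-
Round 2: 11--01
PIs = {-00100, -10011, 0-0011, 0-1110, 000-11, 001001, 01-011, 01-110, 1-0001, 1-1101, 100-00, 10000-, 11--01, 1100-1, 1111-1, 11110-}
Coverage chart:
  m3: 0-0011,000-11
  m4: -00100 ←essential
  m7: 000-11 ←essential
  m9: 001001 ←essential
  m14: 0-1110 ←essential
  m19: -10011,0-0011,01-011
  m22: 01-110 ←essential
  m27: 01-011 ←essential
  m30: 0-1110,01-110
  m32: 100-00,10000-
  m33: 1-0001,10000-
  m36: -00100,100-00
  m45: 1-1101 ←essential
  m49: 1-0001,11--01,1100-1
  m51: -10011,1100-1
  m53: 11--01 ←essential
  m57: 11--01 ←essential
  m61: 1-1101,11--01,1111-1,11110-
  m63: 1111-1 ←essential
Essential: -00100, 0-1110, 000-11, 001001, 01-011, 01-110, 1-1101, 11--01, 1111-1

9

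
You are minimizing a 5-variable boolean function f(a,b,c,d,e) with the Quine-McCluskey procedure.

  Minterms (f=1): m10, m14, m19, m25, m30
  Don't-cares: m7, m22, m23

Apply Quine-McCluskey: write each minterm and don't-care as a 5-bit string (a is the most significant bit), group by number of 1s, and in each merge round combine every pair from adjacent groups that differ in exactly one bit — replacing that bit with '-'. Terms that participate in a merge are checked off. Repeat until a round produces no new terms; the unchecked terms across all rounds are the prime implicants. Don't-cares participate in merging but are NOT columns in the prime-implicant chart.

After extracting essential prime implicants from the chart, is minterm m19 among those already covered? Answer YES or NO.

YES

Round 0: 00111✓ 01010✓ 01110✓ 10011✓ 10110✓ 10111✓ 11001 11110✓
Round 1: -0111 -1110 01-10 1-110 10-11 1011-
PIs = {-0111, -1110, 01-10, 1-110, 10-11, 1011-, 11001}
Coverage chart:
  m10: 01-10 ←essential
  m14: -1110,01-10
  m19: 10-11 ←essential
  m25: 11001 ←essential
  m30: -1110,1-110
Essential: 01-10, 10-11, 11001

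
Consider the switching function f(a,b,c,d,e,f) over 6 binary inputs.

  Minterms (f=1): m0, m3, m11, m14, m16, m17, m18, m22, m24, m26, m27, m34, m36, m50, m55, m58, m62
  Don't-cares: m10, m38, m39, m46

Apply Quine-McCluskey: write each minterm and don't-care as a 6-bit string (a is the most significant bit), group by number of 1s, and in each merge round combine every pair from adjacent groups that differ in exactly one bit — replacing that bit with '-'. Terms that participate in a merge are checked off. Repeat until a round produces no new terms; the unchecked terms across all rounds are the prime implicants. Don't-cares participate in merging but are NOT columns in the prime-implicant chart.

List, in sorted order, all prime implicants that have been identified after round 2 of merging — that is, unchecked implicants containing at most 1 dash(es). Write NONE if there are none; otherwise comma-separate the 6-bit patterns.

Round 0: 000000✓ 000011✓ 001010✓ 001011✓ 001110✓ 010000✓ 010001✓ 010010✓ 010110✓ 011000✓ 011010✓ 011011✓ 100010✓ 100100✓ 100110✓ 100111✓ 101110✓ 110010✓ 110111✓ 111010✓ 111110✓
Round 1: -01110 -10010✓ -11010✓ 0-0000 0-1010✓ 0-1011✓ 00-011 001-10 00101-✓ 01-000✓ 01-010✓ 010-10 0100-0✓ 01000- 0110-0✓ 01101-✓ 1-0010 1-0111 1-1110 10-110 100-10 1001-0 10011- 11-010✓ 111-10
Round 2: -1-010 0-101- 01-0-0
PIs = {-01110, -1-010, 0-0000, 0-101-, 00-011, 001-10, 01-0-0, 010-10, 01000-, 1-0010, 1-0111, 1-1110, 10-110, 100-10, 1001-0, 10011-, 111-10}

-01110, 0-0000, 00-011, 001-10, 010-10, 01000-, 1-0010, 1-0111, 1-1110, 10-110, 100-10, 1001-0, 10011-, 111-10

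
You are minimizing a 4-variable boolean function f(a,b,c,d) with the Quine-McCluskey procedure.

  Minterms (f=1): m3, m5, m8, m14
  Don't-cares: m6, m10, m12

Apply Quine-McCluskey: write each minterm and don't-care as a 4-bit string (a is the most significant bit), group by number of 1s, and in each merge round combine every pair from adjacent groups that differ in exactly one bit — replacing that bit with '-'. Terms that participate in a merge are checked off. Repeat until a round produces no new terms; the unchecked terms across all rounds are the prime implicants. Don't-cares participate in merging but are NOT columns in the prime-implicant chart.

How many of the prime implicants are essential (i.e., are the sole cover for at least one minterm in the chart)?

3

Round 0: 0011 0101 0110✓ 1000✓ 1010✓ 1100✓ 1110✓
Round 1: -110 1-00✓ 1-10✓ 10-0✓ 11-0✓
Round 2: 1--0
PIs = {-110, 0011, 0101, 1--0}
Coverage chart:
  m3: 0011 ←essential
  m5: 0101 ←essential
  m8: 1--0 ←essential
  m14: -110,1--0
Essential: 0011, 0101, 1--0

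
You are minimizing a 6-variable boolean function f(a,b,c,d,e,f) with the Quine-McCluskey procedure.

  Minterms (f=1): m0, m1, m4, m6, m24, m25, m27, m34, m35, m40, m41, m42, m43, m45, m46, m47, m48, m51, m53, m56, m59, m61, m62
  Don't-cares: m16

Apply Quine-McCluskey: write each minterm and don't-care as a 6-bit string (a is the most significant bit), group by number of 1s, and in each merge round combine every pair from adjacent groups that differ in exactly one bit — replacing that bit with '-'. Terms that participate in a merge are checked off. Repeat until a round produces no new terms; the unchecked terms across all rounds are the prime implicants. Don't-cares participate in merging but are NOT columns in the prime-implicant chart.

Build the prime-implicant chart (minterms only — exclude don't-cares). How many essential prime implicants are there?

7

size-2^0 implicants → 000000(✓)  000001(✓)  000100(✓)  000110(✓)  010000(✓)  011000(✓)  011001(✓)  011011(✓)  100010(✓)  100011(✓)  101000(✓)  101001(✓)  101010(✓)  101011(✓)  101101(✓)  101110(✓)  101111(✓)  110000(✓)  110011(✓)  110101(✓)  111000(✓)  111011(✓)  111101(✓)  111110(✓)
size-2^1 implicants → -10000(✓)  -11000(✓)  -11011  0-0000  000-00  00000-  0001-0  01-000(✓)  0110-1  01100-  1-0011(✓)  1-1000  1-1011(✓)  1-1101  1-1110  10-010(✓)  10-011(✓)  10001-(✓)  101-01(✓)  101-10(✓)  101-11(✓)  1010-0(✓)  1010-1(✓)  10100-(✓)  10101-(✓)  1011-1(✓)  10111-(✓)  11-000(✓)  11-011(✓)  11-101
size-2^2 implicants → -1-000  1--011  10-01-  101--1  101-1-  1010--
Unchecked terms (primes): -1-000, -11011, 0-0000, 000-00, 00000-, 0001-0, 0110-1, 01100-, 1--011, 1-1000, 1-1101, 1-1110, 10-01-, 101--1, 101-1-, 1010--, 11-101
Minterm coverage:
  m0 ⊆ 0-0000,000-00,00000-
  m1 ⊆ 00000- [E]
  m4 ⊆ 000-00,0001-0
  m6 ⊆ 0001-0 [E]
  m24 ⊆ -1-000,01100-
  m25 ⊆ 0110-1,01100-
  m27 ⊆ -11011,0110-1
  m34 ⊆ 10-01- [E]
  m35 ⊆ 1--011,10-01-
  m40 ⊆ 1-1000,1010--
  m41 ⊆ 101--1,1010--
  m42 ⊆ 10-01-,101-1-,1010--
  m43 ⊆ 1--011,10-01-,101--1,101-1-,1010--
  m45 ⊆ 1-1101,101--1
  m46 ⊆ 1-1110,101-1-
  m47 ⊆ 101--1,101-1-
  m48 ⊆ -1-000 [E]
  m51 ⊆ 1--011 [E]
  m53 ⊆ 11-101 [E]
  m56 ⊆ -1-000,1-1000
  m59 ⊆ -11011,1--011
  m61 ⊆ 1-1101,11-101
  m62 ⊆ 1-1110 [E]
E = {-1-000, 00000-, 0001-0, 1--011, 1-1110, 10-01-, 11-101}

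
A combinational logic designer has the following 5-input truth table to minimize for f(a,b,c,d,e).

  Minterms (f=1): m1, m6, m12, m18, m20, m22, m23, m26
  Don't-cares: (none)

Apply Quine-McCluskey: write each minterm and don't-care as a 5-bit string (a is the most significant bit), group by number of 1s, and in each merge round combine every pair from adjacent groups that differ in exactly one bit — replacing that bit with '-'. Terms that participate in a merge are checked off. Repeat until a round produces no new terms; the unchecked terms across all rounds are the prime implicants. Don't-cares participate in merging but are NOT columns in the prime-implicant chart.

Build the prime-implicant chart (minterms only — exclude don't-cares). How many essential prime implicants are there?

size-2^0 implicants → 00001  00110(✓)  01100  10010(✓)  10100(✓)  10110(✓)  10111(✓)  11010(✓)
size-2^1 implicants → -0110  1-010  10-10  101-0  1011-
Unchecked terms (primes): -0110, 00001, 01100, 1-010, 10-10, 101-0, 1011-
Minterm coverage:
  m1 ⊆ 00001 [E]
  m6 ⊆ -0110 [E]
  m12 ⊆ 01100 [E]
  m18 ⊆ 1-010,10-10
  m20 ⊆ 101-0 [E]
  m22 ⊆ -0110,10-10,101-0,1011-
  m23 ⊆ 1011- [E]
  m26 ⊆ 1-010 [E]
E = {-0110, 00001, 01100, 1-010, 101-0, 1011-}

6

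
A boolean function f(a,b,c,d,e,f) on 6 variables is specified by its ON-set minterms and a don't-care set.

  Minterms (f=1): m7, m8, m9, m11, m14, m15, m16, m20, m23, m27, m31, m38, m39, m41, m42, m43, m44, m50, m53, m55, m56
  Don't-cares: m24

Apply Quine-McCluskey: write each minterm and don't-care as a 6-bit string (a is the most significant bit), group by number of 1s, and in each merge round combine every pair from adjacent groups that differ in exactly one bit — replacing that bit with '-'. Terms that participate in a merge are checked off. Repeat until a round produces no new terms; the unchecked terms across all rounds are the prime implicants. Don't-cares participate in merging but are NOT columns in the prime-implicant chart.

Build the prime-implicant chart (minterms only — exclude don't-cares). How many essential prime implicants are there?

Round 0: 000111✓ 001000✓ 001001✓ 001011✓ 001110✓ 001111✓ 010000✓ 010100✓ 010111✓ 011000✓ 011011✓ 011111✓ 100110✓ 100111✓ 101001✓ 101010✓ 101011✓ 101100 110010 110101✓ 110111✓ 111000✓
Round 1: -00111✓ -01001✓ -01011✓ -10111✓ -11000 0-0111✓ 0-1000 0-1011✓ 0-1111✓ 00-111✓ 001-11✓ 0010-1✓ 00100- 00111- 01-000 01-111✓ 010-00 011-11✓ 1-0111✓ 10011- 1010-1✓ 10101- 1101-1
Round 2: --0111 -010-1 0--111 0-1-11
PIs = {--0111, -010-1, -11000, 0--111, 0-1-11, 0-1000, 00100-, 00111-, 01-000, 010-00, 10011-, 10101-, 101100, 110010, 1101-1}
Coverage chart:
  m7: --0111,0--111
  m8: 0-1000,00100-
  m9: -010-1,00100-
  m11: -010-1,0-1-11
  m14: 00111- ←essential
  m15: 0--111,0-1-11,00111-
  m16: 01-000,010-00
  m20: 010-00 ←essential
  m23: --0111,0--111
  m27: 0-1-11 ←essential
  m31: 0--111,0-1-11
  m38: 10011- ←essential
  m39: --0111,10011-
  m41: -010-1 ←essential
  m42: 10101- ←essential
  m43: -010-1,10101-
  m44: 101100 ←essential
  m50: 110010 ←essential
  m53: 1101-1 ←essential
  m55: --0111,1101-1
  m56: -11000 ←essential
Essential: -010-1, -11000, 0-1-11, 00111-, 010-00, 10011-, 10101-, 101100, 110010, 1101-1

10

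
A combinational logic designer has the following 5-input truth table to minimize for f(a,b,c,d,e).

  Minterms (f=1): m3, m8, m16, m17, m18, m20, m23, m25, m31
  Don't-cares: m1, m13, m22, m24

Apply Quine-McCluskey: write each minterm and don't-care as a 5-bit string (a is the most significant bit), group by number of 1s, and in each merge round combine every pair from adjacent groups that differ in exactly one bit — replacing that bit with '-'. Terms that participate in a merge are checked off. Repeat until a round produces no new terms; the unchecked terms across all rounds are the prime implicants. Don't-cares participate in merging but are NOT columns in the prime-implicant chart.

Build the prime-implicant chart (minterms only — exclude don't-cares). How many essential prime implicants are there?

5

Round 0: 00001✓ 00011✓ 01000✓ 01101 10000✓ 10001✓ 10010✓ 10100✓ 10110✓ 10111✓ 11000✓ 11001✓ 11111✓
Round 1: -0001 -1000 000-1 1-000✓ 1-001✓ 1-111 10-00✓ 10-10✓ 100-0✓ 1000-✓ 101-0✓ 1011- 1100-✓
Round 2: 1-00- 10--0
PIs = {-0001, -1000, 000-1, 01101, 1-00-, 1-111, 10--0, 1011-}
Coverage chart:
  m3: 000-1 ←essential
  m8: -1000 ←essential
  m16: 1-00-,10--0
  m17: -0001,1-00-
  m18: 10--0 ←essential
  m20: 10--0 ←essential
  m23: 1-111,1011-
  m25: 1-00- ←essential
  m31: 1-111 ←essential
Essential: -1000, 000-1, 1-00-, 1-111, 10--0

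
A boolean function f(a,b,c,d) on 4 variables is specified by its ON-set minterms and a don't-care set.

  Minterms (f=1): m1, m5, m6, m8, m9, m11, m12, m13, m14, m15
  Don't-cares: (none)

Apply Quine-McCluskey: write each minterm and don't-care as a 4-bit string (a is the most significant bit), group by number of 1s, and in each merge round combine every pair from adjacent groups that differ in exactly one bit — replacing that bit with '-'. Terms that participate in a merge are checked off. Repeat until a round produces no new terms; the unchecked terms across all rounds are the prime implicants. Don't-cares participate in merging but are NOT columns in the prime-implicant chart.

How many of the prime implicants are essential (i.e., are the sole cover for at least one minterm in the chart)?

Round 0: 0001✓ 0101✓ 0110✓ 1000✓ 1001✓ 1011✓ 1100✓ 1101✓ 1110✓ 1111✓
Round 1: -001✓ -101✓ -110 0-01✓ 1-00✓ 1-01✓ 1-11✓ 10-1✓ 100-✓ 11-0✓ 11-1✓ 110-✓ 111-✓
Round 2: --01 1--1 1-0- 11--
PIs = {--01, -110, 1--1, 1-0-, 11--}
Coverage chart:
  m1: --01 ←essential
  m5: --01 ←essential
  m6: -110 ←essential
  m8: 1-0- ←essential
  m9: --01,1--1,1-0-
  m11: 1--1 ←essential
  m12: 1-0-,11--
  m13: --01,1--1,1-0-,11--
  m14: -110,11--
  m15: 1--1,11--
Essential: --01, -110, 1--1, 1-0-

4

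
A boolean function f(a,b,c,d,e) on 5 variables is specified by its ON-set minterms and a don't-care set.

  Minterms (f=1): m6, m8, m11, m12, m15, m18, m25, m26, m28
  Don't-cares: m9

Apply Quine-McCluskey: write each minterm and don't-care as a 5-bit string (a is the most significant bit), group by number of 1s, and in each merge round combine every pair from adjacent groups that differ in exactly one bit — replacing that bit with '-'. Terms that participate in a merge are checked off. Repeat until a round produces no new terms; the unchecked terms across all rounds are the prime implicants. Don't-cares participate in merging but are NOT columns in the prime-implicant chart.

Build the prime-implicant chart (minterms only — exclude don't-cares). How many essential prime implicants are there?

[col 0] 00110, 01000*, 01001*, 01011*, 01100*, 01111*, 10010*, 11001*, 11010*, 11100*
[col 1] -1001, -1100, 01-00, 01-11, 010-1, 0100-, 1-010
Prime implicants: -1001, -1100, 00110, 01-00, 01-11, 010-1, 0100-, 1-010
PI chart (minterm → PIs covering it):
  6 | 00110  (sole → essential)
  8 | 01-00,0100-
  11 | 01-11,010-1
  12 | -1100,01-00
  15 | 01-11  (sole → essential)
  18 | 1-010  (sole → essential)
  25 | -1001  (sole → essential)
  26 | 1-010  (sole → essential)
  28 | -1100  (sole → essential)
Essential prime implicants: -1001, -1100, 00110, 01-11, 1-010

5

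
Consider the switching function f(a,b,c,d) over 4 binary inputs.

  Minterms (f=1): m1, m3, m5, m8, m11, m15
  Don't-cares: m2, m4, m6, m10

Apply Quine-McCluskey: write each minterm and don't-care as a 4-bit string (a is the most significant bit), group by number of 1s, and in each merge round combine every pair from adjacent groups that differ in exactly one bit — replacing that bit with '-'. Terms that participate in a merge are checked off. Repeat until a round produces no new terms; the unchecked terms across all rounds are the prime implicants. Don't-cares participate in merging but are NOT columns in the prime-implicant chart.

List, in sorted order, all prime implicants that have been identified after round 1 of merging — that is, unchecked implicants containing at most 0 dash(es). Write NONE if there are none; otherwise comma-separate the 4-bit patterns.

Round 0: 0001✓ 0010✓ 0011✓ 0100✓ 0101✓ 0110✓ 1000✓ 1010✓ 1011✓ 1111✓
Round 1: -010✓ -011✓ 0-01 0-10 00-1 001-✓ 01-0 010- 1-11 10-0 101-✓
Round 2: -01-
PIs = {-01-, 0-01, 0-10, 00-1, 01-0, 010-, 1-11, 10-0}

NONE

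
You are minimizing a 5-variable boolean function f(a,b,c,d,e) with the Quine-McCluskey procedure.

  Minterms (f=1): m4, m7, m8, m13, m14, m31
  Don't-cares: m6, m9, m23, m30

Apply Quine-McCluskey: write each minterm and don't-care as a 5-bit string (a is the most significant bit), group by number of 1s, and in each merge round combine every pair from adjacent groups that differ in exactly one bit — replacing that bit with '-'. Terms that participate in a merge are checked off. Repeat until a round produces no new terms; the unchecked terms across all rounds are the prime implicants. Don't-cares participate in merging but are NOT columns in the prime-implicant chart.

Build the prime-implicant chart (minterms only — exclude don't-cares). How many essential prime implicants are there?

3

[col 0] 00100*, 00110*, 00111*, 01000*, 01001*, 01101*, 01110*, 10111*, 11110*, 11111*
[col 1] -0111, -1110, 0-110, 001-0, 0011-, 01-01, 0100-, 1-111, 1111-
Prime implicants: -0111, -1110, 0-110, 001-0, 0011-, 01-01, 0100-, 1-111, 1111-
PI chart (minterm → PIs covering it):
  4 | 001-0  (sole → essential)
  7 | -0111,0011-
  8 | 0100-  (sole → essential)
  13 | 01-01  (sole → essential)
  14 | -1110,0-110
  31 | 1-111,1111-
Essential prime implicants: 001-0, 01-01, 0100-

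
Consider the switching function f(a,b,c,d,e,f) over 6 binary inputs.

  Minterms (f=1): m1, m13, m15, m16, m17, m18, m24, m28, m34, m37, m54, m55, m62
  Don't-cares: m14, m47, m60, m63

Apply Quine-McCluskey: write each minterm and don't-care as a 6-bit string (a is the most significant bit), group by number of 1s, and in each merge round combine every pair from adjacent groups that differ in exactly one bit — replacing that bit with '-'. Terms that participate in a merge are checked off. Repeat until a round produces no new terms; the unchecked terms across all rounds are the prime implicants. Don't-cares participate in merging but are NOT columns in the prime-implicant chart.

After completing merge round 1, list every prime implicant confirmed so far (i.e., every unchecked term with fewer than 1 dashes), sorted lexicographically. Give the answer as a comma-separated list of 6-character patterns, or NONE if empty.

100010, 100101

[col 0] 000001*, 001101*, 001110*, 001111*, 010000*, 010001*, 010010*, 011000*, 011100*, 100010, 100101, 101111*, 110110*, 110111*, 111100*, 111110*, 111111*
[col 1] -01111, -11100, 0-0001, 0011-1, 00111-, 01-000, 0100-0, 01000-, 011-00, 1-1111, 11-110*, 11-111*, 11011-*, 1111-0, 11111-*
[col 2] 11-11-
Prime implicants: -01111, -11100, 0-0001, 0011-1, 00111-, 01-000, 0100-0, 01000-, 011-00, 1-1111, 100010, 100101, 11-11-, 1111-0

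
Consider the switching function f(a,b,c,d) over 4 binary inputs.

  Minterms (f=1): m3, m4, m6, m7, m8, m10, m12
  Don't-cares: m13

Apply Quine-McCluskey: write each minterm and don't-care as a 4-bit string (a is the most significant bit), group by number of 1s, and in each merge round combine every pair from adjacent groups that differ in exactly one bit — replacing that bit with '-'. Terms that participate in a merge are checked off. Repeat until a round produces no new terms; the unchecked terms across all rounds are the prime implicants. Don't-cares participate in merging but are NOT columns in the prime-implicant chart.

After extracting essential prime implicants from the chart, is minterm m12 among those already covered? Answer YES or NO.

Round 0: 0011✓ 0100✓ 0110✓ 0111✓ 1000✓ 1010✓ 1100✓ 1101✓
Round 1: -100 0-11 01-0 011- 1-00 10-0 110-
PIs = {-100, 0-11, 01-0, 011-, 1-00, 10-0, 110-}
Coverage chart:
  m3: 0-11 ←essential
  m4: -100,01-0
  m6: 01-0,011-
  m7: 0-11,011-
  m8: 1-00,10-0
  m10: 10-0 ←essential
  m12: -100,1-00,110-
Essential: 0-11, 10-0

NO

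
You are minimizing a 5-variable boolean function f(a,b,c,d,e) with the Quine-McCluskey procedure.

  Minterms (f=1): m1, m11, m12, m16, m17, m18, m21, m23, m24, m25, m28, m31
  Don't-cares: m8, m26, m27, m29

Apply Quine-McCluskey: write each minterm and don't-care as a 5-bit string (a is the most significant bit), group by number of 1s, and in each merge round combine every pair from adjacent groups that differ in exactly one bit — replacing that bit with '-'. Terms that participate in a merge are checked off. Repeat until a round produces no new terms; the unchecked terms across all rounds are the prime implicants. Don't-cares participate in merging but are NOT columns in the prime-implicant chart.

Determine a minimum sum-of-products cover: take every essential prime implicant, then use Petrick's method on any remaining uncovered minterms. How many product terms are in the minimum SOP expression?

size-2^0 implicants → 00001(✓)  01000(✓)  01011(✓)  01100(✓)  10000(✓)  10001(✓)  10010(✓)  10101(✓)  10111(✓)  11000(✓)  11001(✓)  11010(✓)  11011(✓)  11100(✓)  11101(✓)  11111(✓)
size-2^1 implicants → -0001  -1000(✓)  -1011  -1100(✓)  01-00(✓)  1-000(✓)  1-001(✓)  1-010(✓)  1-101(✓)  1-111(✓)  10-01(✓)  100-0(✓)  1000-(✓)  101-1(✓)  11-00(✓)  11-01(✓)  11-11(✓)  110-0(✓)  110-1(✓)  1100-(✓)  1101-(✓)  111-1(✓)  1110-(✓)
size-2^2 implicants → -1-00  1--01  1-0-0  1-00-  1-1-1  11--1  11-0-  110--
Unchecked terms (primes): -0001, -1-00, -1011, 1--01, 1-0-0, 1-00-, 1-1-1, 11--1, 11-0-, 110--
Minterm coverage:
  m1 ⊆ -0001 [E]
  m11 ⊆ -1011 [E]
  m12 ⊆ -1-00 [E]
  m16 ⊆ 1-0-0,1-00-
  m17 ⊆ -0001,1--01,1-00-
  m18 ⊆ 1-0-0 [E]
  m21 ⊆ 1--01,1-1-1
  m23 ⊆ 1-1-1 [E]
  m24 ⊆ -1-00,1-0-0,1-00-,11-0-,110--
  m25 ⊆ 1--01,1-00-,11--1,11-0-,110--
  m28 ⊆ -1-00,11-0-
  m31 ⊆ 1-1-1,11--1
E = {-0001, -1-00, -1011, 1-0-0, 1-1-1}
Petrick residual → 1--01
Cover = b'c'd'e + bd'e' + bc'de + ad'e + ac'e' + ace  |cover|=6

6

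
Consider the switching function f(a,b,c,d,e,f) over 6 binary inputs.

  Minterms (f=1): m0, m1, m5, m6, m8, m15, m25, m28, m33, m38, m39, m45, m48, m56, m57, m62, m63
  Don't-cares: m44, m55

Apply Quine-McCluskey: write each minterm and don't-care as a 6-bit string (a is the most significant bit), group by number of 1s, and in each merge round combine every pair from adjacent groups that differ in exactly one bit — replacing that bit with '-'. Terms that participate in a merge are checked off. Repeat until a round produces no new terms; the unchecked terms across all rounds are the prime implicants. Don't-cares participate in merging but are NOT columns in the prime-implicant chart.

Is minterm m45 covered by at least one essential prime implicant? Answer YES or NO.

[col 0] 000000*, 000001*, 000101*, 000110*, 001000*, 001111, 011001*, 011100, 100001*, 100110*, 100111*, 101100*, 101101*, 110000*, 110111*, 111000*, 111001*, 111110*, 111111*
[col 1] -00001, -00110, -11001, 00-000, 000-01, 00000-, 1-0111, 10011-, 10110-, 11-000, 11-111, 11100-, 11111-
Prime implicants: -00001, -00110, -11001, 00-000, 000-01, 00000-, 001111, 011100, 1-0111, 10011-, 10110-, 11-000, 11-111, 11100-, 11111-
PI chart (minterm → PIs covering it):
  0 | 00-000,00000-
  1 | -00001,000-01,00000-
  5 | 000-01  (sole → essential)
  6 | -00110  (sole → essential)
  8 | 00-000  (sole → essential)
  15 | 001111  (sole → essential)
  25 | -11001  (sole → essential)
  28 | 011100  (sole → essential)
  33 | -00001  (sole → essential)
  38 | -00110,10011-
  39 | 1-0111,10011-
  45 | 10110-  (sole → essential)
  48 | 11-000  (sole → essential)
  56 | 11-000,11100-
  57 | -11001,11100-
  62 | 11111-  (sole → essential)
  63 | 11-111,11111-
Essential prime implicants: -00001, -00110, -11001, 00-000, 000-01, 001111, 011100, 10110-, 11-000, 11111-

YES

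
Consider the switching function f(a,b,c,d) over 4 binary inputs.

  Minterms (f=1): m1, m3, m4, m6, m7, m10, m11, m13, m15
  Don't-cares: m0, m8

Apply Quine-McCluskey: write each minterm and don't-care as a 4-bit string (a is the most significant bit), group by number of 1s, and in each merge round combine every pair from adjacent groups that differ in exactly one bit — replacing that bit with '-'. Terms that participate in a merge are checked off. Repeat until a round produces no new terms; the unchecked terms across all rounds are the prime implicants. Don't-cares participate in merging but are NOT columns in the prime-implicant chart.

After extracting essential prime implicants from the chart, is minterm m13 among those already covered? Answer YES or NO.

[col 0] 0000*, 0001*, 0011*, 0100*, 0110*, 0111*, 1000*, 1010*, 1011*, 1101*, 1111*
[col 1] -000, -011*, -111*, 0-00, 0-11*, 00-1, 000-, 01-0, 011-, 1-11*, 10-0, 101-, 11-1
[col 2] --11
Prime implicants: --11, -000, 0-00, 00-1, 000-, 01-0, 011-, 10-0, 101-, 11-1
PI chart (minterm → PIs covering it):
  1 | 00-1,000-
  3 | --11,00-1
  4 | 0-00,01-0
  6 | 01-0,011-
  7 | --11,011-
  10 | 10-0,101-
  11 | --11,101-
  13 | 11-1  (sole → essential)
  15 | --11,11-1
Essential prime implicants: 11-1

YES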